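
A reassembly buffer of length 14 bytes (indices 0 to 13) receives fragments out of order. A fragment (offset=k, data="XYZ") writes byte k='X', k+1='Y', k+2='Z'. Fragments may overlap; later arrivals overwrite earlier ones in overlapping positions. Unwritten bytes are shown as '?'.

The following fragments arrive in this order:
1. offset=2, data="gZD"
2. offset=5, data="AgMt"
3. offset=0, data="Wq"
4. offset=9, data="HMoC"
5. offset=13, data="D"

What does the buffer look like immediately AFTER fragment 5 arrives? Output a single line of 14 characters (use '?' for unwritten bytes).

Fragment 1: offset=2 data="gZD" -> buffer=??gZD?????????
Fragment 2: offset=5 data="AgMt" -> buffer=??gZDAgMt?????
Fragment 3: offset=0 data="Wq" -> buffer=WqgZDAgMt?????
Fragment 4: offset=9 data="HMoC" -> buffer=WqgZDAgMtHMoC?
Fragment 5: offset=13 data="D" -> buffer=WqgZDAgMtHMoCD

Answer: WqgZDAgMtHMoCD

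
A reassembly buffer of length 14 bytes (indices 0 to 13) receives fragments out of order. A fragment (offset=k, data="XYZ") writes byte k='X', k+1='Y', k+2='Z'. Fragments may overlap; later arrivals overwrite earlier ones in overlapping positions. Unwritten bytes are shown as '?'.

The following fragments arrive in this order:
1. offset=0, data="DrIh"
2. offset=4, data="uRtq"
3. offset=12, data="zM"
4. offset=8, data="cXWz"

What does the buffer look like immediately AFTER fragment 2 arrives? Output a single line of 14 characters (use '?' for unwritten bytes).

Fragment 1: offset=0 data="DrIh" -> buffer=DrIh??????????
Fragment 2: offset=4 data="uRtq" -> buffer=DrIhuRtq??????

Answer: DrIhuRtq??????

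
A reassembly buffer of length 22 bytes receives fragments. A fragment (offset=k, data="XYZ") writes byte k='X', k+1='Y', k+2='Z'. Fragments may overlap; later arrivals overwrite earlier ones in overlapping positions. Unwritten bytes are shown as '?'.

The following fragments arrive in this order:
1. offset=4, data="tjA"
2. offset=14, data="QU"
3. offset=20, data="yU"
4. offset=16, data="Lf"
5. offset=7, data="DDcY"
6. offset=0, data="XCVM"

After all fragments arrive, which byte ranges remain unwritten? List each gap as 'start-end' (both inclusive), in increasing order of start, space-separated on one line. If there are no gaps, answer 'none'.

Fragment 1: offset=4 len=3
Fragment 2: offset=14 len=2
Fragment 3: offset=20 len=2
Fragment 4: offset=16 len=2
Fragment 5: offset=7 len=4
Fragment 6: offset=0 len=4
Gaps: 11-13 18-19

Answer: 11-13 18-19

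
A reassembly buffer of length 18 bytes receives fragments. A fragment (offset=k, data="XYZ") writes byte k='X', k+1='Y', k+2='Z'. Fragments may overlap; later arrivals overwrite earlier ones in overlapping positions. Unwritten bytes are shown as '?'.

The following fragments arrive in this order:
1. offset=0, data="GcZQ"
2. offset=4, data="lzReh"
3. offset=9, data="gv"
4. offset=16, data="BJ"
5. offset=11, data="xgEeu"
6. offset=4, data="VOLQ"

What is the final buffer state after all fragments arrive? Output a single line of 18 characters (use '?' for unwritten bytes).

Fragment 1: offset=0 data="GcZQ" -> buffer=GcZQ??????????????
Fragment 2: offset=4 data="lzReh" -> buffer=GcZQlzReh?????????
Fragment 3: offset=9 data="gv" -> buffer=GcZQlzRehgv???????
Fragment 4: offset=16 data="BJ" -> buffer=GcZQlzRehgv?????BJ
Fragment 5: offset=11 data="xgEeu" -> buffer=GcZQlzRehgvxgEeuBJ
Fragment 6: offset=4 data="VOLQ" -> buffer=GcZQVOLQhgvxgEeuBJ

Answer: GcZQVOLQhgvxgEeuBJ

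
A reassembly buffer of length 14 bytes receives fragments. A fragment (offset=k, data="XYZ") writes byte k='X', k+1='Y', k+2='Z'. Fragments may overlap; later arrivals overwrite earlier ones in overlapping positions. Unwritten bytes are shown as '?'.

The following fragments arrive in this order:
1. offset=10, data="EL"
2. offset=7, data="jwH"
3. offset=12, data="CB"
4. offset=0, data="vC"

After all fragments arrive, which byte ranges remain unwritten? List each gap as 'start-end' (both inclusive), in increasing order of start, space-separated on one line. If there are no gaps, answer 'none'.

Answer: 2-6

Derivation:
Fragment 1: offset=10 len=2
Fragment 2: offset=7 len=3
Fragment 3: offset=12 len=2
Fragment 4: offset=0 len=2
Gaps: 2-6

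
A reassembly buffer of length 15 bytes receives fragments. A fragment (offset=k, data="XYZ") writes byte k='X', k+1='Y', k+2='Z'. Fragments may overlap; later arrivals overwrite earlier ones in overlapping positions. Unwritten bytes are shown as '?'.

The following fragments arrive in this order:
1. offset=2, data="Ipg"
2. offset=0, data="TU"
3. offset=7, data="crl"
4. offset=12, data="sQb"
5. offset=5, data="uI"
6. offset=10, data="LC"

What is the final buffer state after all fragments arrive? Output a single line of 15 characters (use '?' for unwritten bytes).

Fragment 1: offset=2 data="Ipg" -> buffer=??Ipg??????????
Fragment 2: offset=0 data="TU" -> buffer=TUIpg??????????
Fragment 3: offset=7 data="crl" -> buffer=TUIpg??crl?????
Fragment 4: offset=12 data="sQb" -> buffer=TUIpg??crl??sQb
Fragment 5: offset=5 data="uI" -> buffer=TUIpguIcrl??sQb
Fragment 6: offset=10 data="LC" -> buffer=TUIpguIcrlLCsQb

Answer: TUIpguIcrlLCsQb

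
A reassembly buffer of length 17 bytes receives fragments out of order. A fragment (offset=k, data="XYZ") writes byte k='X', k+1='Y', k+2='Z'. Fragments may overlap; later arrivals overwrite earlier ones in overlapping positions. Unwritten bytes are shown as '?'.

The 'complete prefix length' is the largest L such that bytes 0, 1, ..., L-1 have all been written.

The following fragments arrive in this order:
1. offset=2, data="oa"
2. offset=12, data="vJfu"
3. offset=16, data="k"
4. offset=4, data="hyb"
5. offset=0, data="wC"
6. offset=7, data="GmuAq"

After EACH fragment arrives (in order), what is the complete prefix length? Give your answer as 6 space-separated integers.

Fragment 1: offset=2 data="oa" -> buffer=??oa????????????? -> prefix_len=0
Fragment 2: offset=12 data="vJfu" -> buffer=??oa????????vJfu? -> prefix_len=0
Fragment 3: offset=16 data="k" -> buffer=??oa????????vJfuk -> prefix_len=0
Fragment 4: offset=4 data="hyb" -> buffer=??oahyb?????vJfuk -> prefix_len=0
Fragment 5: offset=0 data="wC" -> buffer=wCoahyb?????vJfuk -> prefix_len=7
Fragment 6: offset=7 data="GmuAq" -> buffer=wCoahybGmuAqvJfuk -> prefix_len=17

Answer: 0 0 0 0 7 17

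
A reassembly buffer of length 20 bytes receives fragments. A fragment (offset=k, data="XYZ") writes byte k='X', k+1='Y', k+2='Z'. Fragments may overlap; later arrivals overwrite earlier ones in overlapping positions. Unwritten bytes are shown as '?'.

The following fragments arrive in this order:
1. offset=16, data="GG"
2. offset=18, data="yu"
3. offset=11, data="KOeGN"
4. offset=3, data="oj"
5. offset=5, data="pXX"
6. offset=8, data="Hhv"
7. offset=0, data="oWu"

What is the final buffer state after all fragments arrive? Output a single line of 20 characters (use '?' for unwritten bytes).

Fragment 1: offset=16 data="GG" -> buffer=????????????????GG??
Fragment 2: offset=18 data="yu" -> buffer=????????????????GGyu
Fragment 3: offset=11 data="KOeGN" -> buffer=???????????KOeGNGGyu
Fragment 4: offset=3 data="oj" -> buffer=???oj??????KOeGNGGyu
Fragment 5: offset=5 data="pXX" -> buffer=???ojpXX???KOeGNGGyu
Fragment 6: offset=8 data="Hhv" -> buffer=???ojpXXHhvKOeGNGGyu
Fragment 7: offset=0 data="oWu" -> buffer=oWuojpXXHhvKOeGNGGyu

Answer: oWuojpXXHhvKOeGNGGyu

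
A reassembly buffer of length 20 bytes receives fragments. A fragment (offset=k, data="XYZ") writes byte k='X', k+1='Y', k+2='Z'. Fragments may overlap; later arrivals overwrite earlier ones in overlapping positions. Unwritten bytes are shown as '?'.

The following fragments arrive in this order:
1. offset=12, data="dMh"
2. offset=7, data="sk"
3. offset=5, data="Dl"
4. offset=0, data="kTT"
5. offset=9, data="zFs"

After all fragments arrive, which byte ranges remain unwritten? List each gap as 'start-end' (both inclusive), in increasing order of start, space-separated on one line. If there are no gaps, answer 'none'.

Answer: 3-4 15-19

Derivation:
Fragment 1: offset=12 len=3
Fragment 2: offset=7 len=2
Fragment 3: offset=5 len=2
Fragment 4: offset=0 len=3
Fragment 5: offset=9 len=3
Gaps: 3-4 15-19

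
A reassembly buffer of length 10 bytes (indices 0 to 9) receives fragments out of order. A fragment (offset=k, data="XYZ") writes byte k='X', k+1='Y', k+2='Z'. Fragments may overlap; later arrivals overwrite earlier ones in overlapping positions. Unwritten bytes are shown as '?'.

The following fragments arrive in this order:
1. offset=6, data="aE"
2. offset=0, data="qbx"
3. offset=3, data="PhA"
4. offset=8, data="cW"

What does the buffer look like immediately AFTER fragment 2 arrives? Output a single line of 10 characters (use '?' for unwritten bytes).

Answer: qbx???aE??

Derivation:
Fragment 1: offset=6 data="aE" -> buffer=??????aE??
Fragment 2: offset=0 data="qbx" -> buffer=qbx???aE??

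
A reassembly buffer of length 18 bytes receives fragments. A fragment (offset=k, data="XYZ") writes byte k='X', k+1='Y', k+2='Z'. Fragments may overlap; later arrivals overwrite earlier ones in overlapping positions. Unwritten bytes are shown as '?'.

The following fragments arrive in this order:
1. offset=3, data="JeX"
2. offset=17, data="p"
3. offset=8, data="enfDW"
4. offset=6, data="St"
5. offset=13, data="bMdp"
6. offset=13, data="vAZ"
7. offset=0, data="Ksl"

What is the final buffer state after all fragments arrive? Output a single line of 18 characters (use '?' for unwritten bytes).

Fragment 1: offset=3 data="JeX" -> buffer=???JeX????????????
Fragment 2: offset=17 data="p" -> buffer=???JeX???????????p
Fragment 3: offset=8 data="enfDW" -> buffer=???JeX??enfDW????p
Fragment 4: offset=6 data="St" -> buffer=???JeXStenfDW????p
Fragment 5: offset=13 data="bMdp" -> buffer=???JeXStenfDWbMdpp
Fragment 6: offset=13 data="vAZ" -> buffer=???JeXStenfDWvAZpp
Fragment 7: offset=0 data="Ksl" -> buffer=KslJeXStenfDWvAZpp

Answer: KslJeXStenfDWvAZpp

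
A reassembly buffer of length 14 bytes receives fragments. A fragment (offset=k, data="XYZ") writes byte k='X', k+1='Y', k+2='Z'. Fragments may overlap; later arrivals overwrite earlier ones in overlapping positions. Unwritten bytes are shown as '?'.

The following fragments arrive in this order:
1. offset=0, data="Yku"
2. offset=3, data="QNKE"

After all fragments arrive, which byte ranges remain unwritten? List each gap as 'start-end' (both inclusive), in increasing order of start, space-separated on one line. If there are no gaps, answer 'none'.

Answer: 7-13

Derivation:
Fragment 1: offset=0 len=3
Fragment 2: offset=3 len=4
Gaps: 7-13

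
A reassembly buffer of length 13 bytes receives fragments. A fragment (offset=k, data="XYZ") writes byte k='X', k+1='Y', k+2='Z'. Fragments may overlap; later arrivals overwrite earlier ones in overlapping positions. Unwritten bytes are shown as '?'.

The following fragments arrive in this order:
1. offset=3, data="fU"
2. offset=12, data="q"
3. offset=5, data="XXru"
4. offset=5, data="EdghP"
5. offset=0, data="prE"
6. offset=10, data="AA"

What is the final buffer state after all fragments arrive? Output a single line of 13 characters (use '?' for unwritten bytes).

Answer: prEfUEdghPAAq

Derivation:
Fragment 1: offset=3 data="fU" -> buffer=???fU????????
Fragment 2: offset=12 data="q" -> buffer=???fU???????q
Fragment 3: offset=5 data="XXru" -> buffer=???fUXXru???q
Fragment 4: offset=5 data="EdghP" -> buffer=???fUEdghP??q
Fragment 5: offset=0 data="prE" -> buffer=prEfUEdghP??q
Fragment 6: offset=10 data="AA" -> buffer=prEfUEdghPAAq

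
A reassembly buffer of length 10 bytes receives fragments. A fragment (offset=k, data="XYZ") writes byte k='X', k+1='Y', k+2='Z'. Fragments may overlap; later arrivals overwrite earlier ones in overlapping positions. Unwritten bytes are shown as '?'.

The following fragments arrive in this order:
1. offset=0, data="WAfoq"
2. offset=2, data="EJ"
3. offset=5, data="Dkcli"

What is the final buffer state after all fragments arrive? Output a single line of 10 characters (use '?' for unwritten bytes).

Fragment 1: offset=0 data="WAfoq" -> buffer=WAfoq?????
Fragment 2: offset=2 data="EJ" -> buffer=WAEJq?????
Fragment 3: offset=5 data="Dkcli" -> buffer=WAEJqDkcli

Answer: WAEJqDkcli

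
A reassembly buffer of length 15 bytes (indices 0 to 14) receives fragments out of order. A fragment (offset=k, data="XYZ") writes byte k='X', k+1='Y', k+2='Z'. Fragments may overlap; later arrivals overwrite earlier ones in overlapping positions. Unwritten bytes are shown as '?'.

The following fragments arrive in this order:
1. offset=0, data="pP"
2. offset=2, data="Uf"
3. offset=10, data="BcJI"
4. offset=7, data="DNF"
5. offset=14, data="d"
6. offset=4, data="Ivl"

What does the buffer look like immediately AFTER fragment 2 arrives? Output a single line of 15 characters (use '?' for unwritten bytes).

Fragment 1: offset=0 data="pP" -> buffer=pP?????????????
Fragment 2: offset=2 data="Uf" -> buffer=pPUf???????????

Answer: pPUf???????????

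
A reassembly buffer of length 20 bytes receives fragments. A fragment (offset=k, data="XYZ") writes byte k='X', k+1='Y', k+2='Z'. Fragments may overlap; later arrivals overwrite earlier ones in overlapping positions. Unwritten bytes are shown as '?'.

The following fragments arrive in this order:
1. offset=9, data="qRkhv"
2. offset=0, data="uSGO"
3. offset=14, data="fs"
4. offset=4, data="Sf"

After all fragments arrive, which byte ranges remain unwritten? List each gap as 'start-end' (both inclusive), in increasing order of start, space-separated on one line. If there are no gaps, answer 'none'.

Fragment 1: offset=9 len=5
Fragment 2: offset=0 len=4
Fragment 3: offset=14 len=2
Fragment 4: offset=4 len=2
Gaps: 6-8 16-19

Answer: 6-8 16-19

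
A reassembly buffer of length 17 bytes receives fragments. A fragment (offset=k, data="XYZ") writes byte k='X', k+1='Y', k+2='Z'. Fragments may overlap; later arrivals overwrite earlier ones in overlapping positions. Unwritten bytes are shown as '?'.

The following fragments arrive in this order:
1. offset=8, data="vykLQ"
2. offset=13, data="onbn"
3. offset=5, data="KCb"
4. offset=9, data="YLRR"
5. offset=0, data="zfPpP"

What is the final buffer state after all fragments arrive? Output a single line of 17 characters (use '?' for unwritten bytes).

Answer: zfPpPKCbvYLRRonbn

Derivation:
Fragment 1: offset=8 data="vykLQ" -> buffer=????????vykLQ????
Fragment 2: offset=13 data="onbn" -> buffer=????????vykLQonbn
Fragment 3: offset=5 data="KCb" -> buffer=?????KCbvykLQonbn
Fragment 4: offset=9 data="YLRR" -> buffer=?????KCbvYLRRonbn
Fragment 5: offset=0 data="zfPpP" -> buffer=zfPpPKCbvYLRRonbn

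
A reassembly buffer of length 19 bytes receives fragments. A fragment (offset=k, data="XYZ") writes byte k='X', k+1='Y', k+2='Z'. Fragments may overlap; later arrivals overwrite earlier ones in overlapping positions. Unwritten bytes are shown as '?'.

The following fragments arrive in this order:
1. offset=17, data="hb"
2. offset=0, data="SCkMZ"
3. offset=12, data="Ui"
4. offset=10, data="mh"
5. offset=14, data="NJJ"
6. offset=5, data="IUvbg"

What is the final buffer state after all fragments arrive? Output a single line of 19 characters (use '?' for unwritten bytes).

Answer: SCkMZIUvbgmhUiNJJhb

Derivation:
Fragment 1: offset=17 data="hb" -> buffer=?????????????????hb
Fragment 2: offset=0 data="SCkMZ" -> buffer=SCkMZ????????????hb
Fragment 3: offset=12 data="Ui" -> buffer=SCkMZ???????Ui???hb
Fragment 4: offset=10 data="mh" -> buffer=SCkMZ?????mhUi???hb
Fragment 5: offset=14 data="NJJ" -> buffer=SCkMZ?????mhUiNJJhb
Fragment 6: offset=5 data="IUvbg" -> buffer=SCkMZIUvbgmhUiNJJhb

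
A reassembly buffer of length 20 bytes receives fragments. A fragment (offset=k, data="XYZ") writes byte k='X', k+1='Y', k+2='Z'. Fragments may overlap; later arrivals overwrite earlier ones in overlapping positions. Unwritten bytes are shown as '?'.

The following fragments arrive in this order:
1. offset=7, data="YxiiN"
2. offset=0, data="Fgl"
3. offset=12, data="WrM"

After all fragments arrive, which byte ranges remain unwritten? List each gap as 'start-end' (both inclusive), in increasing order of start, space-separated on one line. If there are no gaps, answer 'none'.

Fragment 1: offset=7 len=5
Fragment 2: offset=0 len=3
Fragment 3: offset=12 len=3
Gaps: 3-6 15-19

Answer: 3-6 15-19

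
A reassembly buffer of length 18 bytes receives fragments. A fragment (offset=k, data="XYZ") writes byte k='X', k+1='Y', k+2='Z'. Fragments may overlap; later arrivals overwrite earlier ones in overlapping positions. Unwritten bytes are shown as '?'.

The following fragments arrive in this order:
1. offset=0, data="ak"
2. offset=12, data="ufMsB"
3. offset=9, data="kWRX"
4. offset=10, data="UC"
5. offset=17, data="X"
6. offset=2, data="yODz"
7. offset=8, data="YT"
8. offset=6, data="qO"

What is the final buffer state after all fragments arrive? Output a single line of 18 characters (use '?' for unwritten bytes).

Answer: akyODzqOYTUCXfMsBX

Derivation:
Fragment 1: offset=0 data="ak" -> buffer=ak????????????????
Fragment 2: offset=12 data="ufMsB" -> buffer=ak??????????ufMsB?
Fragment 3: offset=9 data="kWRX" -> buffer=ak???????kWRXfMsB?
Fragment 4: offset=10 data="UC" -> buffer=ak???????kUCXfMsB?
Fragment 5: offset=17 data="X" -> buffer=ak???????kUCXfMsBX
Fragment 6: offset=2 data="yODz" -> buffer=akyODz???kUCXfMsBX
Fragment 7: offset=8 data="YT" -> buffer=akyODz??YTUCXfMsBX
Fragment 8: offset=6 data="qO" -> buffer=akyODzqOYTUCXfMsBX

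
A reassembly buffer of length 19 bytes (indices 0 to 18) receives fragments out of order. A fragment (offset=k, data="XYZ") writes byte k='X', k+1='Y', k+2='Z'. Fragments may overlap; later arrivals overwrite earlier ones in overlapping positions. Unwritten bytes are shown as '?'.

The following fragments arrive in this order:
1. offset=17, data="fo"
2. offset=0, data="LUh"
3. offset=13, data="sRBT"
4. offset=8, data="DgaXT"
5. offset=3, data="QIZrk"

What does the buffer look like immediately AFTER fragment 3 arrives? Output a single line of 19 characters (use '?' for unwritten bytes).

Fragment 1: offset=17 data="fo" -> buffer=?????????????????fo
Fragment 2: offset=0 data="LUh" -> buffer=LUh??????????????fo
Fragment 3: offset=13 data="sRBT" -> buffer=LUh??????????sRBTfo

Answer: LUh??????????sRBTfo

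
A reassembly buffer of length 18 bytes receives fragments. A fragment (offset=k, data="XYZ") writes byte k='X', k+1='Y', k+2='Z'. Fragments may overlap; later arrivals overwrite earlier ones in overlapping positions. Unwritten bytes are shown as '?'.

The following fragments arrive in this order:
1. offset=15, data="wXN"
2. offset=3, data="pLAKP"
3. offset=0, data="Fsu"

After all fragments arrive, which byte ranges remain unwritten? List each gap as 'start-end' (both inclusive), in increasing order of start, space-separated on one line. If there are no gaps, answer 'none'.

Fragment 1: offset=15 len=3
Fragment 2: offset=3 len=5
Fragment 3: offset=0 len=3
Gaps: 8-14

Answer: 8-14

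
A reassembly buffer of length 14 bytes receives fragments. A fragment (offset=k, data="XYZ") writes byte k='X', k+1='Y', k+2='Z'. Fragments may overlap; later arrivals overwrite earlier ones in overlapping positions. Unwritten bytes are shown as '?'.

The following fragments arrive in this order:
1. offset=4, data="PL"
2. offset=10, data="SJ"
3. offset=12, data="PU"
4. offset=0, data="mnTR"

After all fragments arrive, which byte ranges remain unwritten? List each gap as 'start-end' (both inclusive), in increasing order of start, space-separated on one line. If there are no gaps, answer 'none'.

Fragment 1: offset=4 len=2
Fragment 2: offset=10 len=2
Fragment 3: offset=12 len=2
Fragment 4: offset=0 len=4
Gaps: 6-9

Answer: 6-9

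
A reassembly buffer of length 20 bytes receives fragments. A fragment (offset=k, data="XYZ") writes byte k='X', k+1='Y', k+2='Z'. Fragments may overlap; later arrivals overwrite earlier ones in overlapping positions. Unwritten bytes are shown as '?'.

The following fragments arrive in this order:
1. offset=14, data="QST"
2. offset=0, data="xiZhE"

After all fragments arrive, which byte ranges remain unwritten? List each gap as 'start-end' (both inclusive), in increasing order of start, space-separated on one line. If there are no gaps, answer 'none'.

Fragment 1: offset=14 len=3
Fragment 2: offset=0 len=5
Gaps: 5-13 17-19

Answer: 5-13 17-19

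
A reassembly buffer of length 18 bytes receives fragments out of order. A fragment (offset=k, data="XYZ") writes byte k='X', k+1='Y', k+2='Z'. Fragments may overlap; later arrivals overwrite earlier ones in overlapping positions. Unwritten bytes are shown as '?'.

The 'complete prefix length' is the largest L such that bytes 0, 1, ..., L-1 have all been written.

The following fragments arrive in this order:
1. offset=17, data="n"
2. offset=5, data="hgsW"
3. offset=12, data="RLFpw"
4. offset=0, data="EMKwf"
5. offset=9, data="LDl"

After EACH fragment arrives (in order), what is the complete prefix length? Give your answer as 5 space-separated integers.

Fragment 1: offset=17 data="n" -> buffer=?????????????????n -> prefix_len=0
Fragment 2: offset=5 data="hgsW" -> buffer=?????hgsW????????n -> prefix_len=0
Fragment 3: offset=12 data="RLFpw" -> buffer=?????hgsW???RLFpwn -> prefix_len=0
Fragment 4: offset=0 data="EMKwf" -> buffer=EMKwfhgsW???RLFpwn -> prefix_len=9
Fragment 5: offset=9 data="LDl" -> buffer=EMKwfhgsWLDlRLFpwn -> prefix_len=18

Answer: 0 0 0 9 18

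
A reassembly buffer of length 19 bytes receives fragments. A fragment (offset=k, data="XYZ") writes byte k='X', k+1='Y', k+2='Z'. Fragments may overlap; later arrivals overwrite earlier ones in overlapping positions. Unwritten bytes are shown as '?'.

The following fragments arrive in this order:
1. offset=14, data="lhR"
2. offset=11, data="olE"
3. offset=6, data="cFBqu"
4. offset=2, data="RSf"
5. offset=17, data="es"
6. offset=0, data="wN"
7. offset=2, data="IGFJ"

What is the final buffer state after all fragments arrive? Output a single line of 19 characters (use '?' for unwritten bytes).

Answer: wNIGFJcFBquolElhRes

Derivation:
Fragment 1: offset=14 data="lhR" -> buffer=??????????????lhR??
Fragment 2: offset=11 data="olE" -> buffer=???????????olElhR??
Fragment 3: offset=6 data="cFBqu" -> buffer=??????cFBquolElhR??
Fragment 4: offset=2 data="RSf" -> buffer=??RSf?cFBquolElhR??
Fragment 5: offset=17 data="es" -> buffer=??RSf?cFBquolElhRes
Fragment 6: offset=0 data="wN" -> buffer=wNRSf?cFBquolElhRes
Fragment 7: offset=2 data="IGFJ" -> buffer=wNIGFJcFBquolElhRes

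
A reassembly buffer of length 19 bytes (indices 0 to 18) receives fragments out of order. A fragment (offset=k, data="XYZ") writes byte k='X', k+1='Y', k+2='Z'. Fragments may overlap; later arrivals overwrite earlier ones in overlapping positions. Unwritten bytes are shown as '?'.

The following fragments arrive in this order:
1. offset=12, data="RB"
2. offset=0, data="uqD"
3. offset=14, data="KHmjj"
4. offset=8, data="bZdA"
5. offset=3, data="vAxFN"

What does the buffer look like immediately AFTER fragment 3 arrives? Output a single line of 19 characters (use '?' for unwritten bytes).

Answer: uqD?????????RBKHmjj

Derivation:
Fragment 1: offset=12 data="RB" -> buffer=????????????RB?????
Fragment 2: offset=0 data="uqD" -> buffer=uqD?????????RB?????
Fragment 3: offset=14 data="KHmjj" -> buffer=uqD?????????RBKHmjj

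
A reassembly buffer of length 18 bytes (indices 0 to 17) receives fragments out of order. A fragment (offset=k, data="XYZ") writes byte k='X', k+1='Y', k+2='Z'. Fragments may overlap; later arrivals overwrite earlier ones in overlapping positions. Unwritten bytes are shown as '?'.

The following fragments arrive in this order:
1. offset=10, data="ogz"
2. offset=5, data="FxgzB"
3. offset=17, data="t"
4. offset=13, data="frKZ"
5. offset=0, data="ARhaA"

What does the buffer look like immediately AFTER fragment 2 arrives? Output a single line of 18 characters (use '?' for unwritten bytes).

Fragment 1: offset=10 data="ogz" -> buffer=??????????ogz?????
Fragment 2: offset=5 data="FxgzB" -> buffer=?????FxgzBogz?????

Answer: ?????FxgzBogz?????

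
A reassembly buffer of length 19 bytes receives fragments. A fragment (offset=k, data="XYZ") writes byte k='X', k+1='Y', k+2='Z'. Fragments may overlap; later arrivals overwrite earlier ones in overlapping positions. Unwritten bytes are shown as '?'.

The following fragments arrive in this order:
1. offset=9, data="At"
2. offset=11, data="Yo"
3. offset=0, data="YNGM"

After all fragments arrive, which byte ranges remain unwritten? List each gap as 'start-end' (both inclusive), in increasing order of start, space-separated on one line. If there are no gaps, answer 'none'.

Answer: 4-8 13-18

Derivation:
Fragment 1: offset=9 len=2
Fragment 2: offset=11 len=2
Fragment 3: offset=0 len=4
Gaps: 4-8 13-18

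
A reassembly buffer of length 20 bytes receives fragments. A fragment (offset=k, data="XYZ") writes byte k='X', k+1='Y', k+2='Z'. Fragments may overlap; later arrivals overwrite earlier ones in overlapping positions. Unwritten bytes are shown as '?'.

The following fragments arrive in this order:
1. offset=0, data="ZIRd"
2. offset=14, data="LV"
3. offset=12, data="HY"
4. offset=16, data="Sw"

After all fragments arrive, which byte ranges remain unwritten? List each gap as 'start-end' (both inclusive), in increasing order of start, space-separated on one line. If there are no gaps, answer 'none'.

Answer: 4-11 18-19

Derivation:
Fragment 1: offset=0 len=4
Fragment 2: offset=14 len=2
Fragment 3: offset=12 len=2
Fragment 4: offset=16 len=2
Gaps: 4-11 18-19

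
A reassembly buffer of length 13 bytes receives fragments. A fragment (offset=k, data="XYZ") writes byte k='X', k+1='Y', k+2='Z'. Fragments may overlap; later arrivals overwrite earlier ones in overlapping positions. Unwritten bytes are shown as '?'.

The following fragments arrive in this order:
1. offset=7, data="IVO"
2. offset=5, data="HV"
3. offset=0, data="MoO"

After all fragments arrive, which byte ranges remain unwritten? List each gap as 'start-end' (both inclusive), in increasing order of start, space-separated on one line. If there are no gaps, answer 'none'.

Answer: 3-4 10-12

Derivation:
Fragment 1: offset=7 len=3
Fragment 2: offset=5 len=2
Fragment 3: offset=0 len=3
Gaps: 3-4 10-12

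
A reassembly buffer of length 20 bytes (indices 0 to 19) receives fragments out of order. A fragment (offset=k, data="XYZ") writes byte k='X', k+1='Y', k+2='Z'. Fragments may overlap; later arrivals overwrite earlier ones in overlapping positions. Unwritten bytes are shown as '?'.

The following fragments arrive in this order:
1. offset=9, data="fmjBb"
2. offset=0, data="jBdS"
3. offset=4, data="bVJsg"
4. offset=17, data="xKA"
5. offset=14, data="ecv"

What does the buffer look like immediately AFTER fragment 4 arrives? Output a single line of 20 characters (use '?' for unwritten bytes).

Fragment 1: offset=9 data="fmjBb" -> buffer=?????????fmjBb??????
Fragment 2: offset=0 data="jBdS" -> buffer=jBdS?????fmjBb??????
Fragment 3: offset=4 data="bVJsg" -> buffer=jBdSbVJsgfmjBb??????
Fragment 4: offset=17 data="xKA" -> buffer=jBdSbVJsgfmjBb???xKA

Answer: jBdSbVJsgfmjBb???xKA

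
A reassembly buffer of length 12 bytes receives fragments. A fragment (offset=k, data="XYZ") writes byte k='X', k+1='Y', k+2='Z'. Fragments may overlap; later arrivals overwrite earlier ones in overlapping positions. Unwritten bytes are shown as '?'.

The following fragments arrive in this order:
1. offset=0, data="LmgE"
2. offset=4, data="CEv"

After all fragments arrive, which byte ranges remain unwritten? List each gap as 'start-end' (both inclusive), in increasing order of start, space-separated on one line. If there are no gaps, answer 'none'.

Fragment 1: offset=0 len=4
Fragment 2: offset=4 len=3
Gaps: 7-11

Answer: 7-11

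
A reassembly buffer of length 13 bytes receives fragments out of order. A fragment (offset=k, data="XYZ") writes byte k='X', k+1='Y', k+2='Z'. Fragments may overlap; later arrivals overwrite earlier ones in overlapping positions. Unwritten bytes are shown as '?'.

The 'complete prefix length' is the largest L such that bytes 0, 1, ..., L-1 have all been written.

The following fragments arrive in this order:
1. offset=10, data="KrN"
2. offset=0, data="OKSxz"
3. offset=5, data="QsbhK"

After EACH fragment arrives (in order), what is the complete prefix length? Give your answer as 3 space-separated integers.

Fragment 1: offset=10 data="KrN" -> buffer=??????????KrN -> prefix_len=0
Fragment 2: offset=0 data="OKSxz" -> buffer=OKSxz?????KrN -> prefix_len=5
Fragment 3: offset=5 data="QsbhK" -> buffer=OKSxzQsbhKKrN -> prefix_len=13

Answer: 0 5 13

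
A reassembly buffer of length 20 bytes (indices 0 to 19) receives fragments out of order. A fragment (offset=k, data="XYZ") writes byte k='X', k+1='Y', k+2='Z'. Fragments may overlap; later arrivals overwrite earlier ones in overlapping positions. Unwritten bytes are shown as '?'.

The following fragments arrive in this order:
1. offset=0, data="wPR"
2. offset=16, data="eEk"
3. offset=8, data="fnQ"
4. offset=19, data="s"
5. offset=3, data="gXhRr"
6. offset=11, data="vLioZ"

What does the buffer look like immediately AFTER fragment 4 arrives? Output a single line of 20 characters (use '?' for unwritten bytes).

Answer: wPR?????fnQ?????eEks

Derivation:
Fragment 1: offset=0 data="wPR" -> buffer=wPR?????????????????
Fragment 2: offset=16 data="eEk" -> buffer=wPR?????????????eEk?
Fragment 3: offset=8 data="fnQ" -> buffer=wPR?????fnQ?????eEk?
Fragment 4: offset=19 data="s" -> buffer=wPR?????fnQ?????eEks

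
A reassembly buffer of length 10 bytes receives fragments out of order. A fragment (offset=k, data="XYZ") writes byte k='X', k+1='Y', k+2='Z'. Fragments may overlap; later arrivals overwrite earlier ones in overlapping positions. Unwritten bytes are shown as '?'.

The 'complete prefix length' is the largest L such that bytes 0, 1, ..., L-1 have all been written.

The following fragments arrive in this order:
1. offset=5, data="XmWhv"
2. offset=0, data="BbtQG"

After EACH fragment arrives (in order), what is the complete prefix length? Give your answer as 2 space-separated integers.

Fragment 1: offset=5 data="XmWhv" -> buffer=?????XmWhv -> prefix_len=0
Fragment 2: offset=0 data="BbtQG" -> buffer=BbtQGXmWhv -> prefix_len=10

Answer: 0 10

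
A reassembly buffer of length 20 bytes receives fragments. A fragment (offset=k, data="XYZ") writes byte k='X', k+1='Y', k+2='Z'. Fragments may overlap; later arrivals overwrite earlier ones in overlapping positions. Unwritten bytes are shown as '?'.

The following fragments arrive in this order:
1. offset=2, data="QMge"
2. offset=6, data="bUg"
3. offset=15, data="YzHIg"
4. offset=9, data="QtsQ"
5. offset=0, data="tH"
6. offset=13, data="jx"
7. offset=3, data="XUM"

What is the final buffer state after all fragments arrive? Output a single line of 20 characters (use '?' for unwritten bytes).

Answer: tHQXUMbUgQtsQjxYzHIg

Derivation:
Fragment 1: offset=2 data="QMge" -> buffer=??QMge??????????????
Fragment 2: offset=6 data="bUg" -> buffer=??QMgebUg???????????
Fragment 3: offset=15 data="YzHIg" -> buffer=??QMgebUg??????YzHIg
Fragment 4: offset=9 data="QtsQ" -> buffer=??QMgebUgQtsQ??YzHIg
Fragment 5: offset=0 data="tH" -> buffer=tHQMgebUgQtsQ??YzHIg
Fragment 6: offset=13 data="jx" -> buffer=tHQMgebUgQtsQjxYzHIg
Fragment 7: offset=3 data="XUM" -> buffer=tHQXUMbUgQtsQjxYzHIg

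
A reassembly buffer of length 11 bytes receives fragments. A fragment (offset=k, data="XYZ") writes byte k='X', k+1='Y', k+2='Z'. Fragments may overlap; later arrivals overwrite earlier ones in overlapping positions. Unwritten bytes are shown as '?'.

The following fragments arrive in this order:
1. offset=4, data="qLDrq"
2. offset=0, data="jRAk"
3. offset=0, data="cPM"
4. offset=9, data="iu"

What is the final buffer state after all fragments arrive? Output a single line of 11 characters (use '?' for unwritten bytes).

Answer: cPMkqLDrqiu

Derivation:
Fragment 1: offset=4 data="qLDrq" -> buffer=????qLDrq??
Fragment 2: offset=0 data="jRAk" -> buffer=jRAkqLDrq??
Fragment 3: offset=0 data="cPM" -> buffer=cPMkqLDrq??
Fragment 4: offset=9 data="iu" -> buffer=cPMkqLDrqiu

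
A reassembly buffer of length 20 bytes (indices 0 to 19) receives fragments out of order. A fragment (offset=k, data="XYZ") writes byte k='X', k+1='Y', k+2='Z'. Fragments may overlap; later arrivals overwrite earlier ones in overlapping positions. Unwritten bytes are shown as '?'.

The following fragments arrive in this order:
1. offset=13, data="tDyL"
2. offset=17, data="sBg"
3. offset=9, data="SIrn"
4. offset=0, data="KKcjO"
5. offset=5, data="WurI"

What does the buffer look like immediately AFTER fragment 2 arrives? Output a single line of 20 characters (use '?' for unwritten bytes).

Answer: ?????????????tDyLsBg

Derivation:
Fragment 1: offset=13 data="tDyL" -> buffer=?????????????tDyL???
Fragment 2: offset=17 data="sBg" -> buffer=?????????????tDyLsBg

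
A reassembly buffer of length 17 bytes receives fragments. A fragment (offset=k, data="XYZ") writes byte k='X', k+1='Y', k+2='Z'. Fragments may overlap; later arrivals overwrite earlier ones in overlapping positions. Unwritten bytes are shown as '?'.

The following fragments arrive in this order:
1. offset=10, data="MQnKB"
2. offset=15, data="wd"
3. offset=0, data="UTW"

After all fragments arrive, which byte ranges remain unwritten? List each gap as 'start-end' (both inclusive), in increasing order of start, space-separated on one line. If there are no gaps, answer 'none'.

Fragment 1: offset=10 len=5
Fragment 2: offset=15 len=2
Fragment 3: offset=0 len=3
Gaps: 3-9

Answer: 3-9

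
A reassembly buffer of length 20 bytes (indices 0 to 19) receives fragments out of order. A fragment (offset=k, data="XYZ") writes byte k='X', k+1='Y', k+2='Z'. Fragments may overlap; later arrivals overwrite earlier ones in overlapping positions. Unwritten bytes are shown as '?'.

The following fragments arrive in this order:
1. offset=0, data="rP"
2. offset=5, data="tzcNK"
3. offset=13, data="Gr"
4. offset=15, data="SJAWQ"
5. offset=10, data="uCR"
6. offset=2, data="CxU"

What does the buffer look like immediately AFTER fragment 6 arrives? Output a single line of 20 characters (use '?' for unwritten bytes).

Fragment 1: offset=0 data="rP" -> buffer=rP??????????????????
Fragment 2: offset=5 data="tzcNK" -> buffer=rP???tzcNK??????????
Fragment 3: offset=13 data="Gr" -> buffer=rP???tzcNK???Gr?????
Fragment 4: offset=15 data="SJAWQ" -> buffer=rP???tzcNK???GrSJAWQ
Fragment 5: offset=10 data="uCR" -> buffer=rP???tzcNKuCRGrSJAWQ
Fragment 6: offset=2 data="CxU" -> buffer=rPCxUtzcNKuCRGrSJAWQ

Answer: rPCxUtzcNKuCRGrSJAWQ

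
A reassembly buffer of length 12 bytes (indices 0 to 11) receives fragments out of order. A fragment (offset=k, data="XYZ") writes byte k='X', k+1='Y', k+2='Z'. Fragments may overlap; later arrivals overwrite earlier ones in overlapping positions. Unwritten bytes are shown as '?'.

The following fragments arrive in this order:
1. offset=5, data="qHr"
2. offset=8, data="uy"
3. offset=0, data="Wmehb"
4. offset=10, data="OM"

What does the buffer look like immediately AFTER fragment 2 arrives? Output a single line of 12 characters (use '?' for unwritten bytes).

Answer: ?????qHruy??

Derivation:
Fragment 1: offset=5 data="qHr" -> buffer=?????qHr????
Fragment 2: offset=8 data="uy" -> buffer=?????qHruy??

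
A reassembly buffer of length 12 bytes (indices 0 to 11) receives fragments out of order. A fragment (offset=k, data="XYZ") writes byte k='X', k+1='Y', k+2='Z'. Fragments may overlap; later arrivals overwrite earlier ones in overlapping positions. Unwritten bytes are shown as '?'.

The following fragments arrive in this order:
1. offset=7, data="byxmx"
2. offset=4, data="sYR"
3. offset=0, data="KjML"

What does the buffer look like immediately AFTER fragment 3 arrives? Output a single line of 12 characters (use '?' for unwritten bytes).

Answer: KjMLsYRbyxmx

Derivation:
Fragment 1: offset=7 data="byxmx" -> buffer=???????byxmx
Fragment 2: offset=4 data="sYR" -> buffer=????sYRbyxmx
Fragment 3: offset=0 data="KjML" -> buffer=KjMLsYRbyxmx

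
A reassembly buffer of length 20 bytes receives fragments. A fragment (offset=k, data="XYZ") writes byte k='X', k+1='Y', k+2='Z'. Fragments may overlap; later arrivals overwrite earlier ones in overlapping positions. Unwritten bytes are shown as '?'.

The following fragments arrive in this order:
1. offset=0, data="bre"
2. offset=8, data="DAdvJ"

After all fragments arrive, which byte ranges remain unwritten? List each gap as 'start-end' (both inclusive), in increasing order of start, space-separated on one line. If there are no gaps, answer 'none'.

Answer: 3-7 13-19

Derivation:
Fragment 1: offset=0 len=3
Fragment 2: offset=8 len=5
Gaps: 3-7 13-19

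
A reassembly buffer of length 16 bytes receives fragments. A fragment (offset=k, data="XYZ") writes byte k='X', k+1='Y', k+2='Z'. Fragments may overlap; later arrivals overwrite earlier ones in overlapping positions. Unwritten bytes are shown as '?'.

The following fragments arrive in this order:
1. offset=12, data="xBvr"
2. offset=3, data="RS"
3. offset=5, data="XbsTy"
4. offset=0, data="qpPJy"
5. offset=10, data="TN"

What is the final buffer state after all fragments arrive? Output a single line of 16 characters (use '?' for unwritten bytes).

Fragment 1: offset=12 data="xBvr" -> buffer=????????????xBvr
Fragment 2: offset=3 data="RS" -> buffer=???RS???????xBvr
Fragment 3: offset=5 data="XbsTy" -> buffer=???RSXbsTy??xBvr
Fragment 4: offset=0 data="qpPJy" -> buffer=qpPJyXbsTy??xBvr
Fragment 5: offset=10 data="TN" -> buffer=qpPJyXbsTyTNxBvr

Answer: qpPJyXbsTyTNxBvr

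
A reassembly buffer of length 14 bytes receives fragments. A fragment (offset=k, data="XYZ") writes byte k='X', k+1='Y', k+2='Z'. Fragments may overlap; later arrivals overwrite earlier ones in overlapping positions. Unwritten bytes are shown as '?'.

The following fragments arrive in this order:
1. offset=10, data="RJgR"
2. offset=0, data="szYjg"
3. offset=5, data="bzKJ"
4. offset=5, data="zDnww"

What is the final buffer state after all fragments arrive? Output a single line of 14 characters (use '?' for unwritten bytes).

Fragment 1: offset=10 data="RJgR" -> buffer=??????????RJgR
Fragment 2: offset=0 data="szYjg" -> buffer=szYjg?????RJgR
Fragment 3: offset=5 data="bzKJ" -> buffer=szYjgbzKJ?RJgR
Fragment 4: offset=5 data="zDnww" -> buffer=szYjgzDnwwRJgR

Answer: szYjgzDnwwRJgR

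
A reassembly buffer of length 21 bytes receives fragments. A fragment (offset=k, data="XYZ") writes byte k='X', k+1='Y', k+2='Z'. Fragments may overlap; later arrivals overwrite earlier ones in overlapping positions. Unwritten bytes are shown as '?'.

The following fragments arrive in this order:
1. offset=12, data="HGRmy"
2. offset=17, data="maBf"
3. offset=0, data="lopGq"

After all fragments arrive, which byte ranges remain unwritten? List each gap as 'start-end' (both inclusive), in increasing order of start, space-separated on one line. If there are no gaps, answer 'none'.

Fragment 1: offset=12 len=5
Fragment 2: offset=17 len=4
Fragment 3: offset=0 len=5
Gaps: 5-11

Answer: 5-11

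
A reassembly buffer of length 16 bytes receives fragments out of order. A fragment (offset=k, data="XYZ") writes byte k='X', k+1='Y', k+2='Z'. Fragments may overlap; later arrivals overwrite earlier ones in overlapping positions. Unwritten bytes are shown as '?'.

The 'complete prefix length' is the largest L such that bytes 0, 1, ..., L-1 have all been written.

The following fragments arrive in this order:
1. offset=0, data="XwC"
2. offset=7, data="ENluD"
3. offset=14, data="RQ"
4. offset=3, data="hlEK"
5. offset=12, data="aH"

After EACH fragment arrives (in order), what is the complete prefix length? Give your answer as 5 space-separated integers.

Fragment 1: offset=0 data="XwC" -> buffer=XwC????????????? -> prefix_len=3
Fragment 2: offset=7 data="ENluD" -> buffer=XwC????ENluD???? -> prefix_len=3
Fragment 3: offset=14 data="RQ" -> buffer=XwC????ENluD??RQ -> prefix_len=3
Fragment 4: offset=3 data="hlEK" -> buffer=XwChlEKENluD??RQ -> prefix_len=12
Fragment 5: offset=12 data="aH" -> buffer=XwChlEKENluDaHRQ -> prefix_len=16

Answer: 3 3 3 12 16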